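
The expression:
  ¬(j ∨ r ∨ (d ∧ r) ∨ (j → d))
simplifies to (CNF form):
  False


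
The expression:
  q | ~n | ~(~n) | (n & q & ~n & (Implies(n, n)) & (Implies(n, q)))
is always true.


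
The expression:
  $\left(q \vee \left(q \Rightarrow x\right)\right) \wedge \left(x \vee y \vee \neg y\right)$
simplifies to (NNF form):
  $\text{True}$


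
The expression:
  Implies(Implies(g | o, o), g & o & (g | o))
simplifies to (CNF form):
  g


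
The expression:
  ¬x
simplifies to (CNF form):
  ¬x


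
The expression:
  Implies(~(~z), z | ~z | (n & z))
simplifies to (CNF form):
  True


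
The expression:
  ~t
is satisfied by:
  {t: False}


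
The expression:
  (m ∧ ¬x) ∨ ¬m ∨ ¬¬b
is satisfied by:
  {b: True, m: False, x: False}
  {m: False, x: False, b: False}
  {b: True, x: True, m: False}
  {x: True, m: False, b: False}
  {b: True, m: True, x: False}
  {m: True, b: False, x: False}
  {b: True, x: True, m: True}


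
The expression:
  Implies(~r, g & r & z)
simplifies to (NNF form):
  r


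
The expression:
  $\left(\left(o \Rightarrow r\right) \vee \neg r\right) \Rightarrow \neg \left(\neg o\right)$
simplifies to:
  $o$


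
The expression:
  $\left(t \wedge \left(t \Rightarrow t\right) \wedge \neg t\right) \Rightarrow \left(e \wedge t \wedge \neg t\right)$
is always true.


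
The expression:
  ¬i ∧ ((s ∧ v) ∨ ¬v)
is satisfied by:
  {s: True, i: False, v: False}
  {i: False, v: False, s: False}
  {s: True, v: True, i: False}


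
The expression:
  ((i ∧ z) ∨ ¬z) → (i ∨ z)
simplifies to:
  i ∨ z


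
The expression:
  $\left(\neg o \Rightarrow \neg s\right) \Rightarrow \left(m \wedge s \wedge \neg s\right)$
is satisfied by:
  {s: True, o: False}


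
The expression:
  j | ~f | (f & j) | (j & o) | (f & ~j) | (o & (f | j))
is always true.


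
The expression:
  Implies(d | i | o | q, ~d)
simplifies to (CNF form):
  ~d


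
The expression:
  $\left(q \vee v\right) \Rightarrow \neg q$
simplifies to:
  $\neg q$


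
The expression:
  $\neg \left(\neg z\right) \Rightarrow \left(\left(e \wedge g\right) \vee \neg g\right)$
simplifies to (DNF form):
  $e \vee \neg g \vee \neg z$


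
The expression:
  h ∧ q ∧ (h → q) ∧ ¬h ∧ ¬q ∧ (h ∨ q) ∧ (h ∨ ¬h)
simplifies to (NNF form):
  False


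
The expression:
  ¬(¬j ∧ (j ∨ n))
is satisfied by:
  {j: True, n: False}
  {n: False, j: False}
  {n: True, j: True}


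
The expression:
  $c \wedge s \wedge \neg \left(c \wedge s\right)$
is never true.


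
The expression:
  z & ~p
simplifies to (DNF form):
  z & ~p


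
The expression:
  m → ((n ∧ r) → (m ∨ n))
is always true.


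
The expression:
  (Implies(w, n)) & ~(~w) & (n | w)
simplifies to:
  n & w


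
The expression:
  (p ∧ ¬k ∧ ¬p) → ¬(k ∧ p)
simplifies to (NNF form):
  True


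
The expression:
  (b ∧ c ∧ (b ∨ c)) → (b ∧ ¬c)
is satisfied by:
  {c: False, b: False}
  {b: True, c: False}
  {c: True, b: False}


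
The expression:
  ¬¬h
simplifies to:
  h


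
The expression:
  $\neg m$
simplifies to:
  $\neg m$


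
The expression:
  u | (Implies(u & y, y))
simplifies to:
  True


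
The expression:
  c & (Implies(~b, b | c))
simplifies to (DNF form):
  c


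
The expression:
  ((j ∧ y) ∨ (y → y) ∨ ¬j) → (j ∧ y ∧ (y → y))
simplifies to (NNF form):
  j ∧ y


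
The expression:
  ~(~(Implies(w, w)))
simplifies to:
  True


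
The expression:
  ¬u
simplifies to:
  ¬u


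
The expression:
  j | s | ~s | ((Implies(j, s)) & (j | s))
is always true.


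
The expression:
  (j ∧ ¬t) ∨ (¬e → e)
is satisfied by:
  {e: True, j: True, t: False}
  {e: True, t: False, j: False}
  {e: True, j: True, t: True}
  {e: True, t: True, j: False}
  {j: True, t: False, e: False}


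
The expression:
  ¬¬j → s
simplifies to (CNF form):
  s ∨ ¬j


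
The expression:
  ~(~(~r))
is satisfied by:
  {r: False}


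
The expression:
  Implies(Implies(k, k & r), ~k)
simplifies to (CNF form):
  ~k | ~r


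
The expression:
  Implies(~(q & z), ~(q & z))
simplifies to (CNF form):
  True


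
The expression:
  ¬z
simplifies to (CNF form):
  ¬z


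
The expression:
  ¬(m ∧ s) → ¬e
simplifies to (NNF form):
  (m ∧ s) ∨ ¬e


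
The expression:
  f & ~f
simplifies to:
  False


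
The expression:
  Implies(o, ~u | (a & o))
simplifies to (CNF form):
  a | ~o | ~u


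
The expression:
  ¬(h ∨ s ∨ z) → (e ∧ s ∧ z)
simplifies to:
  h ∨ s ∨ z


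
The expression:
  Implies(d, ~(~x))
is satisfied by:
  {x: True, d: False}
  {d: False, x: False}
  {d: True, x: True}


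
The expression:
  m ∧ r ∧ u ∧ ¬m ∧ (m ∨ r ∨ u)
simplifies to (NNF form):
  False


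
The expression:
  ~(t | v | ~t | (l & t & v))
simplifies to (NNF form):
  False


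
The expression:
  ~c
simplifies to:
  ~c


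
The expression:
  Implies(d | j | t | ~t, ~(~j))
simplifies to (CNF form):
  j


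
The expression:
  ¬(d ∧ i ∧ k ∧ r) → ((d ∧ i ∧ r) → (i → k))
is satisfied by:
  {k: True, d: False, i: False, r: False}
  {k: False, d: False, i: False, r: False}
  {r: True, k: True, d: False, i: False}
  {r: True, k: False, d: False, i: False}
  {i: True, k: True, d: False, r: False}
  {i: True, k: False, d: False, r: False}
  {r: True, i: True, k: True, d: False}
  {r: True, i: True, k: False, d: False}
  {d: True, k: True, r: False, i: False}
  {d: True, k: False, r: False, i: False}
  {r: True, d: True, k: True, i: False}
  {r: True, d: True, k: False, i: False}
  {i: True, d: True, k: True, r: False}
  {i: True, d: True, k: False, r: False}
  {i: True, d: True, r: True, k: True}


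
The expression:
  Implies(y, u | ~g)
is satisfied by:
  {u: True, g: False, y: False}
  {g: False, y: False, u: False}
  {y: True, u: True, g: False}
  {y: True, g: False, u: False}
  {u: True, g: True, y: False}
  {g: True, u: False, y: False}
  {y: True, g: True, u: True}


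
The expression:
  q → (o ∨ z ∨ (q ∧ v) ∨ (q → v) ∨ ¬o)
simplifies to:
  True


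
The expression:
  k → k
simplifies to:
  True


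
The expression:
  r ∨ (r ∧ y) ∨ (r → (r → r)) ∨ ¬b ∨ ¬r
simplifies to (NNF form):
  True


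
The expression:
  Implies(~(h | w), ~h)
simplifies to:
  True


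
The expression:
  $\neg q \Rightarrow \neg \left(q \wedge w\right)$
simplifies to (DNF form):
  $\text{True}$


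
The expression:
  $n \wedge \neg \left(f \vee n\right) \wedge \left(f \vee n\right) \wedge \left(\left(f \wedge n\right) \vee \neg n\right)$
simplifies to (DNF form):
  $\text{False}$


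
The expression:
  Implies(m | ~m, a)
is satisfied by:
  {a: True}


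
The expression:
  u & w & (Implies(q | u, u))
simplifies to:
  u & w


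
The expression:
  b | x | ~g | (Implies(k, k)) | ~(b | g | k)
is always true.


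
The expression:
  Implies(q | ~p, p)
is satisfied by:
  {p: True}


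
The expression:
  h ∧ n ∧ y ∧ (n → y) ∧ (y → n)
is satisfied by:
  {h: True, y: True, n: True}


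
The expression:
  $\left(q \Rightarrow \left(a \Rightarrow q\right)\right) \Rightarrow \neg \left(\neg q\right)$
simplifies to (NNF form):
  $q$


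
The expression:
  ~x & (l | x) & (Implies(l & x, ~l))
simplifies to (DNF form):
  l & ~x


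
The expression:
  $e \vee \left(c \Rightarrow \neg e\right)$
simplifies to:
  $\text{True}$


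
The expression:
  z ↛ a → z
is always true.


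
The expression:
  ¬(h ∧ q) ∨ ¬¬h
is always true.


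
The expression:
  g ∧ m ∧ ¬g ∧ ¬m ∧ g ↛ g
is never true.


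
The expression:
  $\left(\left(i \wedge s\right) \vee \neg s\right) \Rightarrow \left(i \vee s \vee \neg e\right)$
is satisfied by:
  {i: True, s: True, e: False}
  {i: True, e: False, s: False}
  {s: True, e: False, i: False}
  {s: False, e: False, i: False}
  {i: True, s: True, e: True}
  {i: True, e: True, s: False}
  {s: True, e: True, i: False}


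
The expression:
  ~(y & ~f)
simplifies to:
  f | ~y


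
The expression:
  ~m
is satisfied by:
  {m: False}


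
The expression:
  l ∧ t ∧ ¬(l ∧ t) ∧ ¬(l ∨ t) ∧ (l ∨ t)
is never true.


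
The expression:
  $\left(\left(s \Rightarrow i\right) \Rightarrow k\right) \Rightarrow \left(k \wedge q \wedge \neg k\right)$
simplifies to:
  $\neg k \wedge \left(i \vee \neg s\right)$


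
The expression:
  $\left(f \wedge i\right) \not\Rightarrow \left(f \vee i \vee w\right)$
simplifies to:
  $\text{False}$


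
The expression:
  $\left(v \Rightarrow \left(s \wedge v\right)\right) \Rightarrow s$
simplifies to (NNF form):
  $s \vee v$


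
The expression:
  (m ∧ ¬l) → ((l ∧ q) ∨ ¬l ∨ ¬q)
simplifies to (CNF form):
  True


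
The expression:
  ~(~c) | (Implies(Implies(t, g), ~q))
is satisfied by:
  {c: True, t: True, g: False, q: False}
  {c: True, g: False, q: False, t: False}
  {c: True, t: True, g: True, q: False}
  {c: True, g: True, q: False, t: False}
  {t: True, g: False, q: False, c: False}
  {t: False, g: False, q: False, c: False}
  {t: True, g: True, q: False, c: False}
  {g: True, t: False, q: False, c: False}
  {t: True, q: True, c: True, g: False}
  {q: True, c: True, t: False, g: False}
  {t: True, q: True, c: True, g: True}
  {q: True, c: True, g: True, t: False}
  {q: True, t: True, c: False, g: False}


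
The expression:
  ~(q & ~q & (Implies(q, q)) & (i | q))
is always true.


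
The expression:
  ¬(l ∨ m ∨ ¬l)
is never true.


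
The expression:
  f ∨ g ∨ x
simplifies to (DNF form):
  f ∨ g ∨ x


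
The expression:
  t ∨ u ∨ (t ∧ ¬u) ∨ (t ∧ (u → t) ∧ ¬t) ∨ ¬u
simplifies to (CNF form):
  True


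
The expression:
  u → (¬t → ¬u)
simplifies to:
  t ∨ ¬u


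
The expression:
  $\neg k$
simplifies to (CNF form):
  $\neg k$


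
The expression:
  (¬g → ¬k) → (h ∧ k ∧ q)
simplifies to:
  k ∧ (h ∨ ¬g) ∧ (q ∨ ¬g)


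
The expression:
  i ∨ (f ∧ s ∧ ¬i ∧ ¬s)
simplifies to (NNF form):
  i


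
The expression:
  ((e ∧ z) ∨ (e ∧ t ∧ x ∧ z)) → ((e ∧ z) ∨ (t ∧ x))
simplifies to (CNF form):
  True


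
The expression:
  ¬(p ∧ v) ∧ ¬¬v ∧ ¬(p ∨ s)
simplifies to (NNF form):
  v ∧ ¬p ∧ ¬s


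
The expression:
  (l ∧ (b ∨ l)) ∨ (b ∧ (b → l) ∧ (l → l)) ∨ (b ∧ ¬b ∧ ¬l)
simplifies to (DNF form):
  l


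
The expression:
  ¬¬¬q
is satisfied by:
  {q: False}


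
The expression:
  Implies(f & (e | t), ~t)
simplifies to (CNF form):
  ~f | ~t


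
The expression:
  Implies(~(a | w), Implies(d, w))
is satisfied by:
  {a: True, w: True, d: False}
  {a: True, w: False, d: False}
  {w: True, a: False, d: False}
  {a: False, w: False, d: False}
  {a: True, d: True, w: True}
  {a: True, d: True, w: False}
  {d: True, w: True, a: False}


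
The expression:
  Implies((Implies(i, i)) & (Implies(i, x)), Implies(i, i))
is always true.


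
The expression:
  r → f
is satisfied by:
  {f: True, r: False}
  {r: False, f: False}
  {r: True, f: True}


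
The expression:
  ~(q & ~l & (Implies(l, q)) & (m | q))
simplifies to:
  l | ~q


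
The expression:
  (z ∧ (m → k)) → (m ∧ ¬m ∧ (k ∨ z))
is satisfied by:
  {m: True, k: False, z: False}
  {k: False, z: False, m: False}
  {m: True, k: True, z: False}
  {k: True, m: False, z: False}
  {z: True, m: True, k: False}


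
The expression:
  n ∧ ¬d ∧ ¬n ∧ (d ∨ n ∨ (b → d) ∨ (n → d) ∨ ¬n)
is never true.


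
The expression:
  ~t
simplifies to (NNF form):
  ~t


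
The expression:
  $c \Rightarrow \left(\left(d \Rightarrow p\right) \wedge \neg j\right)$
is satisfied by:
  {p: True, d: False, c: False, j: False}
  {p: False, d: False, c: False, j: False}
  {p: True, d: True, c: False, j: False}
  {d: True, p: False, c: False, j: False}
  {j: True, p: True, d: False, c: False}
  {j: True, p: False, d: False, c: False}
  {j: True, p: True, d: True, c: False}
  {j: True, d: True, p: False, c: False}
  {c: True, p: True, j: False, d: False}
  {c: True, j: False, d: False, p: False}
  {p: True, c: True, d: True, j: False}


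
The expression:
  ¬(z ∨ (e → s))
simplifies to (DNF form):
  e ∧ ¬s ∧ ¬z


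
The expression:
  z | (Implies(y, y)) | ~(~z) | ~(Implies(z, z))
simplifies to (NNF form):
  True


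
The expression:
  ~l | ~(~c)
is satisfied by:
  {c: True, l: False}
  {l: False, c: False}
  {l: True, c: True}


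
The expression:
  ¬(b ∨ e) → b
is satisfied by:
  {b: True, e: True}
  {b: True, e: False}
  {e: True, b: False}


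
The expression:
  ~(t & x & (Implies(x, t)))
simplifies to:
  ~t | ~x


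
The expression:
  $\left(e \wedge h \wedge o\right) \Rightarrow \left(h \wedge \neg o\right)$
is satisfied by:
  {h: False, e: False, o: False}
  {o: True, h: False, e: False}
  {e: True, h: False, o: False}
  {o: True, e: True, h: False}
  {h: True, o: False, e: False}
  {o: True, h: True, e: False}
  {e: True, h: True, o: False}


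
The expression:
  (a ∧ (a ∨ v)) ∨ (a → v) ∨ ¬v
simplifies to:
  True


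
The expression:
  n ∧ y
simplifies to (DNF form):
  n ∧ y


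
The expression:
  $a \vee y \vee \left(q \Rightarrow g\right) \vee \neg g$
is always true.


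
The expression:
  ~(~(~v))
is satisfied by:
  {v: False}


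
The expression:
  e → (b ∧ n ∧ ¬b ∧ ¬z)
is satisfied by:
  {e: False}


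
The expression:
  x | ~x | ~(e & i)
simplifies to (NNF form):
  True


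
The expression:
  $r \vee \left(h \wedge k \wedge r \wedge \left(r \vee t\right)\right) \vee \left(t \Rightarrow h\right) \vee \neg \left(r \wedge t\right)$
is always true.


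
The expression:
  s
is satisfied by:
  {s: True}


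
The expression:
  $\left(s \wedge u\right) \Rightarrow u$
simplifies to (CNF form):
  $\text{True}$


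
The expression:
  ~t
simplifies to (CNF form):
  ~t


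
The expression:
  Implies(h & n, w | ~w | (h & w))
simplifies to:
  True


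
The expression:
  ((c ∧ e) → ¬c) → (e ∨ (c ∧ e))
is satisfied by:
  {e: True}


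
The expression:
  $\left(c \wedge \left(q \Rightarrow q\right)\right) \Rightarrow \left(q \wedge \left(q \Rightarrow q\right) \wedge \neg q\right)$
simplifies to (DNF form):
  $\neg c$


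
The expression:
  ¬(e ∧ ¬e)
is always true.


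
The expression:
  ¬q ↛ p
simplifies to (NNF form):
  p ∨ ¬q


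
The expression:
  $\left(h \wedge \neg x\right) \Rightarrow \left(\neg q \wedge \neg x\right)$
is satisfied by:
  {x: True, h: False, q: False}
  {h: False, q: False, x: False}
  {x: True, q: True, h: False}
  {q: True, h: False, x: False}
  {x: True, h: True, q: False}
  {h: True, x: False, q: False}
  {x: True, q: True, h: True}


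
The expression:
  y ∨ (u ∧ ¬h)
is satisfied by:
  {y: True, u: True, h: False}
  {y: True, h: False, u: False}
  {y: True, u: True, h: True}
  {y: True, h: True, u: False}
  {u: True, h: False, y: False}


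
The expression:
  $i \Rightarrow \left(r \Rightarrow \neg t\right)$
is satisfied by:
  {t: False, i: False, r: False}
  {r: True, t: False, i: False}
  {i: True, t: False, r: False}
  {r: True, i: True, t: False}
  {t: True, r: False, i: False}
  {r: True, t: True, i: False}
  {i: True, t: True, r: False}


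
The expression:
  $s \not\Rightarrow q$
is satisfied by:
  {s: True, q: False}


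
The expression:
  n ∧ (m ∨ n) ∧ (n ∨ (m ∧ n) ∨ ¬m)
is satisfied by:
  {n: True}


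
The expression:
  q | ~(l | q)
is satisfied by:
  {q: True, l: False}
  {l: False, q: False}
  {l: True, q: True}


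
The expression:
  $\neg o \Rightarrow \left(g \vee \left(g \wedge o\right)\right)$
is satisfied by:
  {o: True, g: True}
  {o: True, g: False}
  {g: True, o: False}


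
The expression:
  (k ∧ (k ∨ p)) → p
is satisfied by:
  {p: True, k: False}
  {k: False, p: False}
  {k: True, p: True}


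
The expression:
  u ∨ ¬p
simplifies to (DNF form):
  u ∨ ¬p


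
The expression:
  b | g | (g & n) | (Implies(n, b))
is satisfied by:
  {b: True, g: True, n: False}
  {b: True, g: False, n: False}
  {g: True, b: False, n: False}
  {b: False, g: False, n: False}
  {b: True, n: True, g: True}
  {b: True, n: True, g: False}
  {n: True, g: True, b: False}


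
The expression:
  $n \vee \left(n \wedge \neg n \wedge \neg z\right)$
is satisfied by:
  {n: True}


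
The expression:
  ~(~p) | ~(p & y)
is always true.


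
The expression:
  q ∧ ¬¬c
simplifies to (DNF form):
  c ∧ q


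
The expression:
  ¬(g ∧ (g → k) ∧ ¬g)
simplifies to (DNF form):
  True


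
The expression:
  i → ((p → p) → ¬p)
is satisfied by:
  {p: False, i: False}
  {i: True, p: False}
  {p: True, i: False}


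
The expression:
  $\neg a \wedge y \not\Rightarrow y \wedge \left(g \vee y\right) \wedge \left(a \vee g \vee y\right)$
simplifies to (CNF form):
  $\text{False}$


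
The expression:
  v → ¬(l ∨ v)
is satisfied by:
  {v: False}


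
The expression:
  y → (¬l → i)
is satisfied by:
  {i: True, l: True, y: False}
  {i: True, l: False, y: False}
  {l: True, i: False, y: False}
  {i: False, l: False, y: False}
  {i: True, y: True, l: True}
  {i: True, y: True, l: False}
  {y: True, l: True, i: False}


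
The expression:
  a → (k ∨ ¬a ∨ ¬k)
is always true.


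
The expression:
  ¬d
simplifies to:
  ¬d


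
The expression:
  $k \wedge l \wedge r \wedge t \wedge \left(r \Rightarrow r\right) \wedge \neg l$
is never true.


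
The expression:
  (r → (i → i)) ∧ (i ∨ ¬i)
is always true.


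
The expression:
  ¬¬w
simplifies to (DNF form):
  w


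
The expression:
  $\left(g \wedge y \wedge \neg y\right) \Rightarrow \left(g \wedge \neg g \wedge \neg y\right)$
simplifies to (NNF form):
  $\text{True}$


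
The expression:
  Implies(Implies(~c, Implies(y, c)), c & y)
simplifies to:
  y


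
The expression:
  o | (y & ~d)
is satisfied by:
  {y: True, o: True, d: False}
  {o: True, d: False, y: False}
  {y: True, o: True, d: True}
  {o: True, d: True, y: False}
  {y: True, d: False, o: False}


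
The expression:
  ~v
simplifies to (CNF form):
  ~v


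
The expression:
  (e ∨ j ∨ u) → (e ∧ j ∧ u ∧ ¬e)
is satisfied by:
  {u: False, e: False, j: False}


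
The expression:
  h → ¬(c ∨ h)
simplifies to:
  ¬h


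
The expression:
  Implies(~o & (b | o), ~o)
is always true.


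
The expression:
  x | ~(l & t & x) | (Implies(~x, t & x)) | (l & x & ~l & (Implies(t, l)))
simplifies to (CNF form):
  True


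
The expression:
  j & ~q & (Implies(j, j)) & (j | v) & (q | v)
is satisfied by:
  {j: True, v: True, q: False}


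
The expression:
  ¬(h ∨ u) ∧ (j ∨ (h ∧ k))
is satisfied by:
  {j: True, u: False, h: False}


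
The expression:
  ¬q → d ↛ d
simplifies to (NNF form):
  q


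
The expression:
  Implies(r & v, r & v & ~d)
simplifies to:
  ~d | ~r | ~v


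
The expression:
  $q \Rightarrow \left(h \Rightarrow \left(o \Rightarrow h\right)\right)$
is always true.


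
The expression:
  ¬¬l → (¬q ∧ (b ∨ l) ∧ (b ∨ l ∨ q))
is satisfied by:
  {l: False, q: False}
  {q: True, l: False}
  {l: True, q: False}


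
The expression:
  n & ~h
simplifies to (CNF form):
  n & ~h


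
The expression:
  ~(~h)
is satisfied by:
  {h: True}


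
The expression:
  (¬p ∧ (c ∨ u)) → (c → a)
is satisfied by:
  {a: True, p: True, c: False}
  {a: True, c: False, p: False}
  {p: True, c: False, a: False}
  {p: False, c: False, a: False}
  {a: True, p: True, c: True}
  {a: True, c: True, p: False}
  {p: True, c: True, a: False}


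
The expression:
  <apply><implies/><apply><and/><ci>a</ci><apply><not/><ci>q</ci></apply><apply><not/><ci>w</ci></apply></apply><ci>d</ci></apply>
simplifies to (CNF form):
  <apply><or/><ci>d</ci><ci>q</ci><ci>w</ci><apply><not/><ci>a</ci></apply></apply>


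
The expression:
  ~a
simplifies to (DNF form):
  ~a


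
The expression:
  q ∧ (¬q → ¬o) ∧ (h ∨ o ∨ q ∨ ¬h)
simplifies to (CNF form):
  q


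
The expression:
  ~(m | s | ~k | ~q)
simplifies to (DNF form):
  k & q & ~m & ~s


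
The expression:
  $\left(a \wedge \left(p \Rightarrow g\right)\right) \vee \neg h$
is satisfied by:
  {a: True, g: True, p: False, h: False}
  {a: True, g: False, p: False, h: False}
  {a: True, p: True, g: True, h: False}
  {a: True, p: True, g: False, h: False}
  {g: True, a: False, p: False, h: False}
  {g: False, a: False, p: False, h: False}
  {p: True, g: True, a: False, h: False}
  {p: True, g: False, a: False, h: False}
  {h: True, a: True, g: True, p: False}
  {h: True, a: True, g: False, p: False}
  {h: True, a: True, p: True, g: True}


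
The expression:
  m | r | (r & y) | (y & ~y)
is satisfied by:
  {r: True, m: True}
  {r: True, m: False}
  {m: True, r: False}


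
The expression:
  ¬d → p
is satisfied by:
  {d: True, p: True}
  {d: True, p: False}
  {p: True, d: False}


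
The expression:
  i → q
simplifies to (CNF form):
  q ∨ ¬i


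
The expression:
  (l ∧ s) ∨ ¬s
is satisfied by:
  {l: True, s: False}
  {s: False, l: False}
  {s: True, l: True}


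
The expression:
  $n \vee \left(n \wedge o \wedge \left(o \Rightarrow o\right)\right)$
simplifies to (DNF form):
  $n$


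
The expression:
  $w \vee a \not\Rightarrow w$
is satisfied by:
  {a: True, w: True}
  {a: True, w: False}
  {w: True, a: False}


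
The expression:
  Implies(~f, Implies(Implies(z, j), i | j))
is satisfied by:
  {i: True, z: True, f: True, j: True}
  {i: True, z: True, f: True, j: False}
  {i: True, z: True, j: True, f: False}
  {i: True, z: True, j: False, f: False}
  {i: True, f: True, j: True, z: False}
  {i: True, f: True, j: False, z: False}
  {i: True, f: False, j: True, z: False}
  {i: True, f: False, j: False, z: False}
  {z: True, f: True, j: True, i: False}
  {z: True, f: True, j: False, i: False}
  {z: True, j: True, f: False, i: False}
  {z: True, j: False, f: False, i: False}
  {f: True, j: True, z: False, i: False}
  {f: True, z: False, j: False, i: False}
  {j: True, z: False, f: False, i: False}


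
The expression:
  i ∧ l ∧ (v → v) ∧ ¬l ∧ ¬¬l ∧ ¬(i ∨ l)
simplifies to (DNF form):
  False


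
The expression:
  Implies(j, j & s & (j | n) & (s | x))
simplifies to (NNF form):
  s | ~j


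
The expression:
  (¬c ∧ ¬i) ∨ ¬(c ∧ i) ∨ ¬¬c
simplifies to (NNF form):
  True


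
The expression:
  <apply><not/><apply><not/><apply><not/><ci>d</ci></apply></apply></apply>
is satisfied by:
  {d: False}


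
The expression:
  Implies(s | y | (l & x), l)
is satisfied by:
  {l: True, y: False, s: False}
  {l: True, s: True, y: False}
  {l: True, y: True, s: False}
  {l: True, s: True, y: True}
  {s: False, y: False, l: False}


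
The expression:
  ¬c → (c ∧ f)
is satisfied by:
  {c: True}


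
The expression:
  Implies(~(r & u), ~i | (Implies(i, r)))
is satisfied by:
  {r: True, i: False}
  {i: False, r: False}
  {i: True, r: True}


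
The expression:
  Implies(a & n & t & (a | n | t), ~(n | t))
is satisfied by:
  {t: False, n: False, a: False}
  {a: True, t: False, n: False}
  {n: True, t: False, a: False}
  {a: True, n: True, t: False}
  {t: True, a: False, n: False}
  {a: True, t: True, n: False}
  {n: True, t: True, a: False}


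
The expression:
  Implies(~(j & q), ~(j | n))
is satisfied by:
  {q: True, j: False, n: False}
  {j: False, n: False, q: False}
  {q: True, j: True, n: False}
  {n: True, q: True, j: True}


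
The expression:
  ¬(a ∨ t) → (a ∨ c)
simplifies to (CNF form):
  a ∨ c ∨ t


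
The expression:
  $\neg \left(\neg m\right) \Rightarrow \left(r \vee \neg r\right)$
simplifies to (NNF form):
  $\text{True}$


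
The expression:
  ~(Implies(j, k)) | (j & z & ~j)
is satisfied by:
  {j: True, k: False}


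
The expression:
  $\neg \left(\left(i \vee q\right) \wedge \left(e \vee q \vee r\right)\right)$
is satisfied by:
  {q: False, e: False, i: False, r: False}
  {r: True, q: False, e: False, i: False}
  {e: True, r: False, q: False, i: False}
  {r: True, e: True, q: False, i: False}
  {i: True, r: False, q: False, e: False}


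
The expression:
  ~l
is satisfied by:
  {l: False}


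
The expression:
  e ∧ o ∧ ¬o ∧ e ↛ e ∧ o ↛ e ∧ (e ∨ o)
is never true.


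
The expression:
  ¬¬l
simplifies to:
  l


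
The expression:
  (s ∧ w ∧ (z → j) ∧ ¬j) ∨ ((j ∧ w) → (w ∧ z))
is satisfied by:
  {z: True, w: False, j: False}
  {w: False, j: False, z: False}
  {j: True, z: True, w: False}
  {j: True, w: False, z: False}
  {z: True, w: True, j: False}
  {w: True, z: False, j: False}
  {j: True, w: True, z: True}


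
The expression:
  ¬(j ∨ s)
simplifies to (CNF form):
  ¬j ∧ ¬s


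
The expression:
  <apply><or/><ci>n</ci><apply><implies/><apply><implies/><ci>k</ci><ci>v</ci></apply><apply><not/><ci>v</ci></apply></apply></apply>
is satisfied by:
  {n: True, v: False}
  {v: False, n: False}
  {v: True, n: True}


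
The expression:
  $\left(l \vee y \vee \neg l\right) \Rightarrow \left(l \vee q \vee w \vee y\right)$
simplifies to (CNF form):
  $l \vee q \vee w \vee y$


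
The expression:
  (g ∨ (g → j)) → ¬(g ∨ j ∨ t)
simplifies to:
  ¬g ∧ ¬j ∧ ¬t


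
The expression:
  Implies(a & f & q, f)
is always true.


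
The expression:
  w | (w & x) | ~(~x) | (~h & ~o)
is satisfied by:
  {x: True, w: True, h: False, o: False}
  {x: True, o: True, w: True, h: False}
  {x: True, w: True, h: True, o: False}
  {x: True, o: True, w: True, h: True}
  {x: True, h: False, w: False, o: False}
  {x: True, o: True, h: False, w: False}
  {x: True, h: True, w: False, o: False}
  {x: True, o: True, h: True, w: False}
  {w: True, o: False, h: False, x: False}
  {o: True, w: True, h: False, x: False}
  {w: True, h: True, o: False, x: False}
  {o: True, w: True, h: True, x: False}
  {o: False, h: False, w: False, x: False}


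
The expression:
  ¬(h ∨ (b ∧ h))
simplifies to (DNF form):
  ¬h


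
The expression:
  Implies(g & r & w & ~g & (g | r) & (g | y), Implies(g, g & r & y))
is always true.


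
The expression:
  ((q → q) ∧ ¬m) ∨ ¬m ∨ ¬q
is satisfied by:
  {m: False, q: False}
  {q: True, m: False}
  {m: True, q: False}


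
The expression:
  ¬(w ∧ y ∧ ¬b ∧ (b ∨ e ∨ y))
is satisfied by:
  {b: True, w: False, y: False}
  {w: False, y: False, b: False}
  {b: True, y: True, w: False}
  {y: True, w: False, b: False}
  {b: True, w: True, y: False}
  {w: True, b: False, y: False}
  {b: True, y: True, w: True}


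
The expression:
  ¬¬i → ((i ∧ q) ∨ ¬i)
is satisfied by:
  {q: True, i: False}
  {i: False, q: False}
  {i: True, q: True}


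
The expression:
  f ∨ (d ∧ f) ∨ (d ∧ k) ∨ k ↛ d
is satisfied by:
  {k: True, f: True}
  {k: True, f: False}
  {f: True, k: False}


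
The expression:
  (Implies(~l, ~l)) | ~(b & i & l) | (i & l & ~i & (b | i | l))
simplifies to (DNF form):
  True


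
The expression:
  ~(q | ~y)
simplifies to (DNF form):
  y & ~q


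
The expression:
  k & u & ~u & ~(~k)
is never true.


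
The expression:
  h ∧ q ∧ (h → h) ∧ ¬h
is never true.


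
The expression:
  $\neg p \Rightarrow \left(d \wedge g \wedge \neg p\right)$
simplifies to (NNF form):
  $p \vee \left(d \wedge g\right)$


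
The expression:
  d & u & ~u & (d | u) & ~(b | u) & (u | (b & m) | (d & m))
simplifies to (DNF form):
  False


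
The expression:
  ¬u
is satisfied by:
  {u: False}


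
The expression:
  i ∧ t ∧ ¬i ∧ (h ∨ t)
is never true.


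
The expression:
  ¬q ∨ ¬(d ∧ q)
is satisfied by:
  {q: False, d: False}
  {d: True, q: False}
  {q: True, d: False}


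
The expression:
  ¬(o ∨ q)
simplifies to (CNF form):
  ¬o ∧ ¬q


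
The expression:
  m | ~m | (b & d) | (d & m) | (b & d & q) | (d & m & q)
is always true.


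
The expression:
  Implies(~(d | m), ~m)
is always true.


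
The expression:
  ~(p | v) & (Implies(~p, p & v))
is never true.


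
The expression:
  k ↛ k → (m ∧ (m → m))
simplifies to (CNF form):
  True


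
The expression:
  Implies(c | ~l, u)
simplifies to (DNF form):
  u | (l & ~c)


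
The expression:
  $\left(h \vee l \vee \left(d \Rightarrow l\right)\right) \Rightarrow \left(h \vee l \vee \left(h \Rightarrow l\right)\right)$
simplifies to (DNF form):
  $\text{True}$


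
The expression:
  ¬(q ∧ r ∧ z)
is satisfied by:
  {q: False, z: False, r: False}
  {r: True, q: False, z: False}
  {z: True, q: False, r: False}
  {r: True, z: True, q: False}
  {q: True, r: False, z: False}
  {r: True, q: True, z: False}
  {z: True, q: True, r: False}


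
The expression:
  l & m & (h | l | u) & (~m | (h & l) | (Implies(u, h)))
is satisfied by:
  {m: True, h: True, l: True, u: False}
  {m: True, l: True, u: False, h: False}
  {m: True, h: True, u: True, l: True}


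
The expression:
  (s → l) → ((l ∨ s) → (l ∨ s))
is always true.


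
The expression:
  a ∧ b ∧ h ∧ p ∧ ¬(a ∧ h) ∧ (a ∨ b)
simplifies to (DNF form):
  False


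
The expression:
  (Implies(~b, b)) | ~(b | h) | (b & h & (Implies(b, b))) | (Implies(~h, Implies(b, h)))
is always true.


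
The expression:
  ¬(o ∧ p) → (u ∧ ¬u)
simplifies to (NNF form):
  o ∧ p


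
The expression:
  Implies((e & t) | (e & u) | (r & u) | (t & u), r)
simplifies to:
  r | (~e & ~t) | (~e & ~u) | (~t & ~u)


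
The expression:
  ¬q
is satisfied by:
  {q: False}


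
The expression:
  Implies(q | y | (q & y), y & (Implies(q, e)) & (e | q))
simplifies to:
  (e & y) | (~q & ~y)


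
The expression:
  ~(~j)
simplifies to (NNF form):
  j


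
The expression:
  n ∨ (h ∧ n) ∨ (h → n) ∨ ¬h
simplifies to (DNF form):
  n ∨ ¬h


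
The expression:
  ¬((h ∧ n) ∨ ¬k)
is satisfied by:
  {k: True, h: False, n: False}
  {n: True, k: True, h: False}
  {h: True, k: True, n: False}


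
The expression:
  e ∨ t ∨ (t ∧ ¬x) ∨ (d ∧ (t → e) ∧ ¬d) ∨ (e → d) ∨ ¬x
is always true.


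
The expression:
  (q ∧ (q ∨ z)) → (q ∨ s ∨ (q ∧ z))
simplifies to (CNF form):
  True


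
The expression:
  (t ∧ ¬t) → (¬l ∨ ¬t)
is always true.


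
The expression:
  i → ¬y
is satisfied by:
  {y: False, i: False}
  {i: True, y: False}
  {y: True, i: False}


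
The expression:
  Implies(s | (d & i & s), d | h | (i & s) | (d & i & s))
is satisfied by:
  {i: True, d: True, h: True, s: False}
  {i: True, d: True, s: False, h: False}
  {i: True, h: True, s: False, d: False}
  {i: True, s: False, h: False, d: False}
  {d: True, h: True, s: False, i: False}
  {d: True, s: False, h: False, i: False}
  {h: True, d: False, s: False, i: False}
  {d: False, s: False, h: False, i: False}
  {d: True, i: True, s: True, h: True}
  {d: True, i: True, s: True, h: False}
  {i: True, s: True, h: True, d: False}
  {i: True, s: True, d: False, h: False}
  {h: True, s: True, d: True, i: False}
  {s: True, d: True, i: False, h: False}
  {s: True, h: True, i: False, d: False}


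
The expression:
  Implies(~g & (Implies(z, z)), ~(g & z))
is always true.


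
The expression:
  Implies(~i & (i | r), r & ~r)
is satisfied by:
  {i: True, r: False}
  {r: False, i: False}
  {r: True, i: True}


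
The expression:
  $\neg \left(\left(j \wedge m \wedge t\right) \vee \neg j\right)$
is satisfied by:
  {j: True, m: False, t: False}
  {j: True, t: True, m: False}
  {j: True, m: True, t: False}


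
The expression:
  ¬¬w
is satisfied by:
  {w: True}


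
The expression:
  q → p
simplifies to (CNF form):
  p ∨ ¬q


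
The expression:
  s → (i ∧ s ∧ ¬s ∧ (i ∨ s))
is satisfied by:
  {s: False}


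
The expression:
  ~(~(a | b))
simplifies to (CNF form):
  a | b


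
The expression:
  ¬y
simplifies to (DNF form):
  ¬y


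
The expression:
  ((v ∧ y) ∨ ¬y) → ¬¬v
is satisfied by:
  {y: True, v: True}
  {y: True, v: False}
  {v: True, y: False}


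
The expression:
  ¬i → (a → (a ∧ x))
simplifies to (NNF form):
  i ∨ x ∨ ¬a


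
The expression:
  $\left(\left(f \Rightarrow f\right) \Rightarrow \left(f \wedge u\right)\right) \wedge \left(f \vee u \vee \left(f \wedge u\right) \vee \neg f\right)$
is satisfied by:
  {u: True, f: True}


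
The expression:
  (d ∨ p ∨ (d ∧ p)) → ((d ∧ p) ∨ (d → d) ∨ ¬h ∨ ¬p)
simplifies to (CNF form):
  True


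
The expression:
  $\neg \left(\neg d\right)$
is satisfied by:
  {d: True}


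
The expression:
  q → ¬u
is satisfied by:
  {u: False, q: False}
  {q: True, u: False}
  {u: True, q: False}


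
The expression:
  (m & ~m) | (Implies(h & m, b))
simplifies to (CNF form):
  b | ~h | ~m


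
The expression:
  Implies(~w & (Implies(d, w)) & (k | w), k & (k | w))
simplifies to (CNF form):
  True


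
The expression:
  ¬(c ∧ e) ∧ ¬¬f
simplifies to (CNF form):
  f ∧ (¬c ∨ ¬e)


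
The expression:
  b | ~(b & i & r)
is always true.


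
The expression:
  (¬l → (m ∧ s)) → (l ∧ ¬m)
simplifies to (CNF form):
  (¬l ∨ ¬m) ∧ (¬m ∨ ¬s)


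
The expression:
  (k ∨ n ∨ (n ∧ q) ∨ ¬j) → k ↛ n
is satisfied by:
  {k: True, j: True, n: False}
  {k: True, n: False, j: False}
  {j: True, n: False, k: False}


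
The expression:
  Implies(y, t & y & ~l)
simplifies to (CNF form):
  (t | ~y) & (~l | ~y)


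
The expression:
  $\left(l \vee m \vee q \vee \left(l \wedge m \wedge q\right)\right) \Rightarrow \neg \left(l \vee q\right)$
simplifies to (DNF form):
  $\neg l \wedge \neg q$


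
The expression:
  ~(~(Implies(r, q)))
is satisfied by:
  {q: True, r: False}
  {r: False, q: False}
  {r: True, q: True}


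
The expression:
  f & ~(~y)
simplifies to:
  f & y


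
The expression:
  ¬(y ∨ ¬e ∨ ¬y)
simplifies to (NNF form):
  False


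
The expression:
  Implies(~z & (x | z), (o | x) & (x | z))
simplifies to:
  True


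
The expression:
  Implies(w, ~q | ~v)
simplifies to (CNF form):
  ~q | ~v | ~w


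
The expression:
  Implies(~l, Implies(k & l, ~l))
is always true.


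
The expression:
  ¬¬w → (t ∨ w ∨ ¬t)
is always true.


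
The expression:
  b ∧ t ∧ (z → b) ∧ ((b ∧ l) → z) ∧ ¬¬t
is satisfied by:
  {t: True, b: True, z: True, l: False}
  {t: True, b: True, l: False, z: False}
  {t: True, b: True, z: True, l: True}


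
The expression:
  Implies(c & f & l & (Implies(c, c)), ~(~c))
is always true.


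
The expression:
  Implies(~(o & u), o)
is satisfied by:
  {o: True}


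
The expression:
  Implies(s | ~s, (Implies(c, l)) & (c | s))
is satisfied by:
  {s: True, l: True, c: False}
  {s: True, l: False, c: False}
  {c: True, s: True, l: True}
  {c: True, l: True, s: False}


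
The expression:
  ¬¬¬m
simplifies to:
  ¬m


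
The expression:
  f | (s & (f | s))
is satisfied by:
  {s: True, f: True}
  {s: True, f: False}
  {f: True, s: False}


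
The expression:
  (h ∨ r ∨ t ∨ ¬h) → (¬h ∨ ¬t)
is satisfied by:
  {h: False, t: False}
  {t: True, h: False}
  {h: True, t: False}


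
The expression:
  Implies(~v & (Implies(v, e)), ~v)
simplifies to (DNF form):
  True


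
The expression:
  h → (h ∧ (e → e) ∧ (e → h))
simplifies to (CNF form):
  True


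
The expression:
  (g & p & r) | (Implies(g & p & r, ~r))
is always true.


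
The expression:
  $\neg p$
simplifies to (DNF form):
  $\neg p$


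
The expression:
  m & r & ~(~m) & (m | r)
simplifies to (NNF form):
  m & r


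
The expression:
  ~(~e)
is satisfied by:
  {e: True}


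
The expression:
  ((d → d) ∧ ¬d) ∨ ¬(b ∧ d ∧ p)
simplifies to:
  ¬b ∨ ¬d ∨ ¬p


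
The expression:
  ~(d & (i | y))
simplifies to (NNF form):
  ~d | (~i & ~y)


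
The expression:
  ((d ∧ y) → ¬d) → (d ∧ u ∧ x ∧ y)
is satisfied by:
  {d: True, y: True}


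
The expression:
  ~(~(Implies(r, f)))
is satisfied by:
  {f: True, r: False}
  {r: False, f: False}
  {r: True, f: True}


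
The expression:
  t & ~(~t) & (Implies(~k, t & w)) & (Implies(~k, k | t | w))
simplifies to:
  t & (k | w)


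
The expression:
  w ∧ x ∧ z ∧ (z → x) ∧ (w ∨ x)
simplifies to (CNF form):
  w ∧ x ∧ z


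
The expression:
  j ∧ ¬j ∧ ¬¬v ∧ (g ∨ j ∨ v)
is never true.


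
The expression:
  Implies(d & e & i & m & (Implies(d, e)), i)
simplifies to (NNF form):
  True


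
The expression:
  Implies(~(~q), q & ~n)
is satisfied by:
  {q: False, n: False}
  {n: True, q: False}
  {q: True, n: False}


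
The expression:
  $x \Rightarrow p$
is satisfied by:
  {p: True, x: False}
  {x: False, p: False}
  {x: True, p: True}


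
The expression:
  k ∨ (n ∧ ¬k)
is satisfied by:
  {n: True, k: True}
  {n: True, k: False}
  {k: True, n: False}


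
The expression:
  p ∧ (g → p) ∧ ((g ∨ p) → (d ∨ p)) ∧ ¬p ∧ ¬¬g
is never true.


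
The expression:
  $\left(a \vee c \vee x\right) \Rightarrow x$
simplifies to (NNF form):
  $x \vee \left(\neg a \wedge \neg c\right)$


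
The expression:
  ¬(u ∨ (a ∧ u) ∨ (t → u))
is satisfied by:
  {t: True, u: False}


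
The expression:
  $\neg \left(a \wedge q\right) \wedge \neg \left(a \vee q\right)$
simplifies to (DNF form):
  $\neg a \wedge \neg q$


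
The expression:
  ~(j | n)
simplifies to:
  ~j & ~n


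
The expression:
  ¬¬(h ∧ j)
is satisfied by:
  {h: True, j: True}


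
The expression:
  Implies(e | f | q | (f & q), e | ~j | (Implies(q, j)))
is always true.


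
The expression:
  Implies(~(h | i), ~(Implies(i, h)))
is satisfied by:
  {i: True, h: True}
  {i: True, h: False}
  {h: True, i: False}


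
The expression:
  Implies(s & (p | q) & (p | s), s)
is always true.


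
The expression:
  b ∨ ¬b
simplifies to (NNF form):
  True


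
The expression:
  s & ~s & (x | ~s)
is never true.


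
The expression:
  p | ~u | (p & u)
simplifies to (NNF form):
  p | ~u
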